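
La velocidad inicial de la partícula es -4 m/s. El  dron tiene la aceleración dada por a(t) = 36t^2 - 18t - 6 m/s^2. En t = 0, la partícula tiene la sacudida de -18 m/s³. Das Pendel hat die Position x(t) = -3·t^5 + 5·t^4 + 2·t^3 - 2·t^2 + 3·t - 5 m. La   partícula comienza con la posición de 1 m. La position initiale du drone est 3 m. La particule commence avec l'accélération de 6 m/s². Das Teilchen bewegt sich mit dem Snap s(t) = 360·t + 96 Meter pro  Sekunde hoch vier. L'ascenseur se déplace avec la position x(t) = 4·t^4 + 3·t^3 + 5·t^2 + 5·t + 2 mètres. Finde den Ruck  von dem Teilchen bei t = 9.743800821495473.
Um dies zu lösen, müssen wir 1 Stammfunktion unserer Gleichung für den Snap s(t) = 360·t + 96 finden. Durch Integration von dem Snap und Verwendung der Anfangsbedingung j(0) = -18, erhalten wir j(t) = 180·t^2 + 96·t - 18. Aus der Gleichung für den Ruck j(t) = 180·t^2 + 96·t - 18, setzen wir t = 9.743800821495473 ein und erhalten j = 18006.9026796792.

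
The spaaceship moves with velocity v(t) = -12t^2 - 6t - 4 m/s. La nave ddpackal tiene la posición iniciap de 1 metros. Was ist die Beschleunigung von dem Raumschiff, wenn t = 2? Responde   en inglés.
We must differentiate our velocity equation v(t) = -12·t^2 - 6·t - 4 1 time. Differentiating velocity, we get acceleration: a(t) = -24·t - 6. We have acceleration a(t) = -24·t - 6. Substituting t = 2: a(2) = -54.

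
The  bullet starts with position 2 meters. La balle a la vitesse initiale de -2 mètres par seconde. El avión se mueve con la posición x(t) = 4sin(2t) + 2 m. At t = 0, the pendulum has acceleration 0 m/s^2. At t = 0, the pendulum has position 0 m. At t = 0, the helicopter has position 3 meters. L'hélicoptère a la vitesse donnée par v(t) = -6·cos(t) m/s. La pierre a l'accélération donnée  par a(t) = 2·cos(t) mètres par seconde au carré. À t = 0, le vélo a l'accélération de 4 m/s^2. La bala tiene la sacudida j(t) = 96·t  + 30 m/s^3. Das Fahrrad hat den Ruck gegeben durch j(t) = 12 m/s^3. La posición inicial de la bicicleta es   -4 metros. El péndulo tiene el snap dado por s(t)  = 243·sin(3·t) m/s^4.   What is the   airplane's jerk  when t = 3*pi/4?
To solve this, we need to take 3 derivatives of our position equation x(t) = 4·sin(2·t) + 2. Taking d/dt of x(t), we find v(t) = 8·cos(2·t). The derivative of velocity gives acceleration: a(t) = -16·sin(2·t). The derivative of acceleration gives jerk: j(t) = -32·cos(2·t). Using j(t) = -32·cos(2·t) and substituting t = 3*pi/4, we find j = 0.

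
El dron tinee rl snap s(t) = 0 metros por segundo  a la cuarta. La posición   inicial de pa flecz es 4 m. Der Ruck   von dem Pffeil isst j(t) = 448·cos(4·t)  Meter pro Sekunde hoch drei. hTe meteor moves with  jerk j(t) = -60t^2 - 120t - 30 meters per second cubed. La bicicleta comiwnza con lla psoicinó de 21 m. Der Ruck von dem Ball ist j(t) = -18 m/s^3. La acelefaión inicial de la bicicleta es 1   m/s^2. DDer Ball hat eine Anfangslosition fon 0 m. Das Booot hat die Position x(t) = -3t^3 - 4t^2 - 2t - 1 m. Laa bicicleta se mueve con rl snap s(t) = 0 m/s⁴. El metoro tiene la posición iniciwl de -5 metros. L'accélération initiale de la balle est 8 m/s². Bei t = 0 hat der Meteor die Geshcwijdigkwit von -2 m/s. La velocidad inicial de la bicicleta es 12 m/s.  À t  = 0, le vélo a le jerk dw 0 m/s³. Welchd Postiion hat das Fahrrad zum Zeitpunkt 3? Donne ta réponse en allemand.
Ausgehend von dem Snap s(t) = 0, nehmen wir 4 Integrale. Durch Integration von dem Snap und Verwendung der Anfangsbedingung j(0) = 0, erhalten wir j(t) = 0. Mit ∫j(t)dt und Anwendung von a(0) = 1, finden wir a(t) = 1. Mit ∫a(t)dt und Anwendung von v(0) = 12, finden wir v(t) = t + 12. Das Integral von der Geschwindigkeit ist die Position. Mit x(0) = 21 erhalten wir x(t) = t^2/2 + 12·t + 21. Aus der Gleichung für die Position x(t) = t^2/2 + 12·t + 21, setzen wir t = 3 ein und erhalten x = 123/2.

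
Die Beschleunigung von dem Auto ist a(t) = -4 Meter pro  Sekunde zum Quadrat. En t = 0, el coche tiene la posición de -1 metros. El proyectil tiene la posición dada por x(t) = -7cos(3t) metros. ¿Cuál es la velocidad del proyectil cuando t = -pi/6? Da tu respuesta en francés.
Nous devons dériver notre équation de la position x(t) = -7·cos(3·t) 1 fois. En dérivant la position, nous obtenons la vitesse: v(t) = 21·sin(3·t). Nous avons la vitesse v(t) = 21·sin(3·t). En substituant t = -pi/6: v(-pi/6) = -21.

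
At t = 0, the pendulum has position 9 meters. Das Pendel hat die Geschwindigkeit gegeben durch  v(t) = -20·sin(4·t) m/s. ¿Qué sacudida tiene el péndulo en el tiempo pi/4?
Para resolver esto, necesitamos tomar 2 derivadas de nuestra ecuación de la velocidad v(t) = -20·sin(4·t). Tomando d/dt de v(t), encontramos a(t) = -80·cos(4·t). Tomando d/dt de a(t), encontramos j(t) = 320·sin(4·t). Tenemos la sacudida j(t) = 320·sin(4·t). Sustituyendo t = pi/4: j(pi/4) = 0.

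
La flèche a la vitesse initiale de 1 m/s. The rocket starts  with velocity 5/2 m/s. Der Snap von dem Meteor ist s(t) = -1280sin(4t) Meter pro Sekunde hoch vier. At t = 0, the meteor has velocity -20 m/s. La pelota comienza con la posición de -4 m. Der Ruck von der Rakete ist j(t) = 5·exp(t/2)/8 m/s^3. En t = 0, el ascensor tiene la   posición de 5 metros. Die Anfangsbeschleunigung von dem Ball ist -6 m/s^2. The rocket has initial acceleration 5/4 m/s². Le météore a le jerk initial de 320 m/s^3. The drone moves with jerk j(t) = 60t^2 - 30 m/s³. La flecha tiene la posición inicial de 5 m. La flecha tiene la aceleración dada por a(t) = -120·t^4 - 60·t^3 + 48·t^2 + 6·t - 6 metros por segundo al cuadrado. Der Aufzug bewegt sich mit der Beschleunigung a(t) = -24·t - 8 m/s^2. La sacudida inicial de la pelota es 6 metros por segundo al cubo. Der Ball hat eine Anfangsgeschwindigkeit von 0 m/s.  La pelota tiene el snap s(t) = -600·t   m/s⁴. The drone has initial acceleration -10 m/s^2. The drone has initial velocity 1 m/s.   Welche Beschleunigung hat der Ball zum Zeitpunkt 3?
Wir müssen unsere Gleichung für den Snap s(t) = -600·t 2-mal integrieren. Mit ∫s(t)dt und Anwendung von j(0) = 6, finden wir j(t) = 6 - 300·t^2. Durch Integration von dem Ruck und Verwendung der Anfangsbedingung a(0) = -6, erhalten wir a(t) = -100·t^3 + 6·t - 6. Wir haben die Beschleunigung a(t) = -100·t^3 + 6·t - 6. Durch Einsetzen von t = 3: a(3) = -2688.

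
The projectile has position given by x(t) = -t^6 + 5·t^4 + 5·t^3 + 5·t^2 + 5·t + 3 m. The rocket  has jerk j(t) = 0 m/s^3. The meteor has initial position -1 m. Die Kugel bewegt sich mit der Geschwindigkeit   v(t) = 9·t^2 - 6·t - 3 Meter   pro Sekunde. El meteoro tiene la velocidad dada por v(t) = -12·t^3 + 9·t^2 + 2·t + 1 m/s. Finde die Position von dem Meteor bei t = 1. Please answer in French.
En partant de la vitesse v(t) = -12·t^3 + 9·t^2 + 2·t + 1, nous prenons 1 primitive. En intégrant la vitesse et en utilisant la condition initiale x(0) = -1, nous obtenons x(t) = -3·t^4 + 3·t^3 + t^2 + t - 1. En utilisant x(t) = -3·t^4 + 3·t^3 + t^2 + t - 1 et en substituant t = 1, nous trouvons x = 1.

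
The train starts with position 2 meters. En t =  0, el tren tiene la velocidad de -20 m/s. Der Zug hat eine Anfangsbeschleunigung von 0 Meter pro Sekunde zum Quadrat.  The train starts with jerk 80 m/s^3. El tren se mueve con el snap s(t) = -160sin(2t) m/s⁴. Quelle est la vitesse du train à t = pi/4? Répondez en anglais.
We must find the antiderivative of our snap equation s(t) = -160·sin(2·t) 3 times. Integrating snap and using the initial condition j(0) = 80, we get j(t) = 80·cos(2·t). The antiderivative of jerk, with a(0) = 0, gives acceleration: a(t) = 40·sin(2·t). The antiderivative of acceleration is velocity. Using v(0) = -20, we get v(t) = -20·cos(2·t). Using v(t) = -20·cos(2·t) and substituting t = pi/4, we find v = 0.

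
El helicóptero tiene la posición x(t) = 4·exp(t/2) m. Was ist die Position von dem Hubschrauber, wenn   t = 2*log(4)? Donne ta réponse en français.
En utilisant x(t) = 4·exp(t/2) et en substituant t = 2*log(4), nous trouvons x = 16.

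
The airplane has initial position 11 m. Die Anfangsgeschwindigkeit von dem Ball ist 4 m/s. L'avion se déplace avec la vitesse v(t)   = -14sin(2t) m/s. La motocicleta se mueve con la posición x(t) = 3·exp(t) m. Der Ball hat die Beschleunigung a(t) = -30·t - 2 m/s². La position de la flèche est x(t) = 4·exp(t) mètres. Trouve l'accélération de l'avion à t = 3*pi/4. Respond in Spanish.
Para resolver esto, necesitamos tomar 1 derivada de nuestra ecuación de la velocidad v(t) = -14·sin(2·t). Derivando la velocidad, obtenemos la aceleración: a(t) = -28·cos(2·t). De la ecuación de la aceleración a(t) = -28·cos(2·t), sustituimos t = 3*pi/4 para obtener a = 0.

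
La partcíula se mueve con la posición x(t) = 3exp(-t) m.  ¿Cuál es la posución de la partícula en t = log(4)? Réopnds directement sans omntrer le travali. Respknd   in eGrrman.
Bei t = log(4), x = 3/4.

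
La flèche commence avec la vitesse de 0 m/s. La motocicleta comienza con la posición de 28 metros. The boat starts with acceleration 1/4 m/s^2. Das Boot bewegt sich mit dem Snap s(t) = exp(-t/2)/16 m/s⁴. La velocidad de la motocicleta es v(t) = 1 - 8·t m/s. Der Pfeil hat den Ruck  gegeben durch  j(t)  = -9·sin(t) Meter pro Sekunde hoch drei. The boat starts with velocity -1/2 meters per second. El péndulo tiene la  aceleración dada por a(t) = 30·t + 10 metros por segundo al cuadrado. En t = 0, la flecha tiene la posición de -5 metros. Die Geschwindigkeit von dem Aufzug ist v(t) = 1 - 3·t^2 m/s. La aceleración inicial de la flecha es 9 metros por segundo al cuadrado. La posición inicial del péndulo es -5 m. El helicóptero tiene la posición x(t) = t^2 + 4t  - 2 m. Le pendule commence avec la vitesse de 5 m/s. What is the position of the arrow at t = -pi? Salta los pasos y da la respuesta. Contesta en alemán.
Die Position bei t = -pi ist x = 13.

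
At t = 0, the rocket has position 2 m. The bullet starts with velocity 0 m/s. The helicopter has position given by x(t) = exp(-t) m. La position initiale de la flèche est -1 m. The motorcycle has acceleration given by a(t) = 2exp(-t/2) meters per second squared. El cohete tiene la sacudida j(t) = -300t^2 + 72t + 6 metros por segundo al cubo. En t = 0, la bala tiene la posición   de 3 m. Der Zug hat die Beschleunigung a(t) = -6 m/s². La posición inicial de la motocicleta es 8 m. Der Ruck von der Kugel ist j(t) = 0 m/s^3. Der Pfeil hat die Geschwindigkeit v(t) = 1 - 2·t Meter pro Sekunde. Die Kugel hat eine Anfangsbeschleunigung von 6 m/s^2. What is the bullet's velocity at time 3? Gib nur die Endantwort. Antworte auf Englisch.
The answer is 18.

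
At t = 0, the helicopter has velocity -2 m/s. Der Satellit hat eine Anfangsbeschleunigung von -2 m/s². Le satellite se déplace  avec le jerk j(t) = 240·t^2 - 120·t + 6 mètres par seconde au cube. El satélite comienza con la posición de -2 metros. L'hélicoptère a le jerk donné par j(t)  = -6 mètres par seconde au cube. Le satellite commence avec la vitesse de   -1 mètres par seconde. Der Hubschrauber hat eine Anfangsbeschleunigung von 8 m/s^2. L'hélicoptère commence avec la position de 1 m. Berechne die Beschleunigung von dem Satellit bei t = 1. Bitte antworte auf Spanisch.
Para resolver esto, necesitamos tomar 1 integral de nuestra ecuación de la sacudida j(t) = 240·t^2 - 120·t + 6. Integrando la sacudida y usando la condición inicial a(0) = -2, obtenemos a(t) = 80·t^3 - 60·t^2 + 6·t - 2. Usando a(t) = 80·t^3 - 60·t^2 + 6·t - 2 y sustituyendo t = 1, encontramos a = 24.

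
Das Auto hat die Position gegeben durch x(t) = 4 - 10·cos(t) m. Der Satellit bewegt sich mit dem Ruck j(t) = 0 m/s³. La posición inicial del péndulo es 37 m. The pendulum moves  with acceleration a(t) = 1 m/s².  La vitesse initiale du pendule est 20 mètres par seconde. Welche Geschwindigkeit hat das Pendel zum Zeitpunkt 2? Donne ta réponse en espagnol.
Partiendo de la aceleración a(t) = 1, tomamos 1 integral. La antiderivada de la aceleración es la velocidad. Usando v(0) = 20, obtenemos v(t) = t + 20. De la ecuación de la velocidad v(t) = t + 20, sustituimos t = 2 para obtener v = 22.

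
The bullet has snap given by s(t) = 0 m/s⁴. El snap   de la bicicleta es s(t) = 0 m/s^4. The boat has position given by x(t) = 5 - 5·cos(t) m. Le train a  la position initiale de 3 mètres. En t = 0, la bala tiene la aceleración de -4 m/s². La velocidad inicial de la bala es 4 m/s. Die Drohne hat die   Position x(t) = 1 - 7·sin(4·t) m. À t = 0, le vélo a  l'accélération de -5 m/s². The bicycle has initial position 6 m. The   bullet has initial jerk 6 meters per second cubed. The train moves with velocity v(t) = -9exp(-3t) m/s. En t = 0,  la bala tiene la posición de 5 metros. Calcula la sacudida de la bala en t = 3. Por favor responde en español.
Partiendo del snap s(t) = 0, tomamos 1 integral. La antiderivada del snap, con j(0) = 6, da la sacudida: j(t) = 6. De la ecuación de la sacudida j(t) = 6, sustituimos t = 3 para obtener j = 6.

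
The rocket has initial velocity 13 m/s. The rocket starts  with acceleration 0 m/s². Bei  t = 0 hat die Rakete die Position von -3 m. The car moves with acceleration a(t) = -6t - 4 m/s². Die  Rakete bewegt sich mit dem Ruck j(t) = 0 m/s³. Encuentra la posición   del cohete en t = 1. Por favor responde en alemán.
Wir müssen die Stammfunktion unserer Gleichung für den Ruck j(t) = 0 3-mal finden. Das Integral von dem Ruck ist die Beschleunigung. Mit a(0) = 0 erhalten wir a(t) = 0. Mit ∫a(t)dt und Anwendung von v(0) = 13, finden wir v(t) = 13. Das Integral von der Geschwindigkeit, mit x(0) = -3, ergibt die Position: x(t) = 13·t - 3. Wir haben die Position x(t) = 13·t - 3. Durch Einsetzen von t = 1: x(1) = 10.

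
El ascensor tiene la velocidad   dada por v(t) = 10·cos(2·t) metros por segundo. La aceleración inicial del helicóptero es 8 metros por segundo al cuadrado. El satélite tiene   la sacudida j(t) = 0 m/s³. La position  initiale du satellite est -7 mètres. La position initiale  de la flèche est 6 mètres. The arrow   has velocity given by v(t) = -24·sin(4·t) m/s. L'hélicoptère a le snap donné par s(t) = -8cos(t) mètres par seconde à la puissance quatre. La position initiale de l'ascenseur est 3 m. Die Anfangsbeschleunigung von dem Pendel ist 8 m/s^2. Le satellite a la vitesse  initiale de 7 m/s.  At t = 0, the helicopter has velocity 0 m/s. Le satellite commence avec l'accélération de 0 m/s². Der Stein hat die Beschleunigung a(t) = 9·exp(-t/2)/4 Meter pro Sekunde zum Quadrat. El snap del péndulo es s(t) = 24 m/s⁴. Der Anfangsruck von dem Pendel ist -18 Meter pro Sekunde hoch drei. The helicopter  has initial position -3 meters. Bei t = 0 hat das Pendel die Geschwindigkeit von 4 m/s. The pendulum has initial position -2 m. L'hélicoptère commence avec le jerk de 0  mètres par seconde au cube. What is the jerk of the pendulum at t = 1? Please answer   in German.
Um dies zu lösen, müssen wir 1 Integral unserer Gleichung für den Snap s(t) = 24 finden. Das Integral von dem Snap ist der Ruck. Mit j(0) = -18 erhalten wir j(t) = 24·t - 18. Aus der Gleichung für den Ruck j(t) = 24·t - 18, setzen wir t = 1 ein und erhalten j = 6.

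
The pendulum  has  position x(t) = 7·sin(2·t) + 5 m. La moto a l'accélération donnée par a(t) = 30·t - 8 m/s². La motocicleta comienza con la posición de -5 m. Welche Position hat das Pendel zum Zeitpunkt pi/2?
Wir haben die Position x(t) = 7·sin(2·t) + 5. Durch Einsetzen von t = pi/2: x(pi/2) = 5.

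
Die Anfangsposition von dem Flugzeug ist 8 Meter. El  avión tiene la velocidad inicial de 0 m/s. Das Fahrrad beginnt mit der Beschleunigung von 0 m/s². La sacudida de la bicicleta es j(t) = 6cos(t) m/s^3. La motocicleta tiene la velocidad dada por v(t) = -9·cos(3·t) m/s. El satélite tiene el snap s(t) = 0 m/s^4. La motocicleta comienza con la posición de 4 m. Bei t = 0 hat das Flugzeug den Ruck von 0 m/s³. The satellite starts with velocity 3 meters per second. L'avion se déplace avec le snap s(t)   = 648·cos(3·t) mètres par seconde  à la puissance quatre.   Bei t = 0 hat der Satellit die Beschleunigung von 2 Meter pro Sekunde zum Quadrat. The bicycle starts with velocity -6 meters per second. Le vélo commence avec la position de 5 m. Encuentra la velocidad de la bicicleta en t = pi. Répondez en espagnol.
Para resolver esto, necesitamos tomar 2 antiderivadas de nuestra ecuación de la sacudida j(t) = 6·cos(t). Integrando la sacudida y usando la condición inicial a(0) = 0, obtenemos a(t) = 6·sin(t). Integrando la aceleración y usando la condición inicial v(0) = -6, obtenemos v(t) = -6·cos(t). Tenemos la velocidad v(t) = -6·cos(t). Sustituyendo t = pi: v(pi) = 6.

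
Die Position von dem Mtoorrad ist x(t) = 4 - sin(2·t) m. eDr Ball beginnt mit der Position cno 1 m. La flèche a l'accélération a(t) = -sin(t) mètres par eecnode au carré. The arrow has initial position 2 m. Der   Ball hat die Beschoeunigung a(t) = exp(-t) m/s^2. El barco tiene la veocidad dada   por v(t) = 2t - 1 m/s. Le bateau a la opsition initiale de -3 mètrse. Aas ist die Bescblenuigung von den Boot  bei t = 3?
Wir müssen unsere Gleichung für die Geschwindigkeit v(t) = 2·t - 1 1-mal ableiten. Mit d/dt von v(t) finden wir a(t) = 2. Mit a(t) = 2 und Einsetzen von t = 3, finden wir a = 2.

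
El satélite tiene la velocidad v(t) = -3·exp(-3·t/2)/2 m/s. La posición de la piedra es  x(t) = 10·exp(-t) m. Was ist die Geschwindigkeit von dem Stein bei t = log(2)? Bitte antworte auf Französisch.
Nous devons dériver notre équation de la position x(t) = 10·exp(-t) 1 fois. En dérivant la position, nous obtenons la vitesse: v(t) = -10·exp(-t). De l'équation de la vitesse v(t) = -10·exp(-t), nous substituons t = log(2) pour obtenir v = -5.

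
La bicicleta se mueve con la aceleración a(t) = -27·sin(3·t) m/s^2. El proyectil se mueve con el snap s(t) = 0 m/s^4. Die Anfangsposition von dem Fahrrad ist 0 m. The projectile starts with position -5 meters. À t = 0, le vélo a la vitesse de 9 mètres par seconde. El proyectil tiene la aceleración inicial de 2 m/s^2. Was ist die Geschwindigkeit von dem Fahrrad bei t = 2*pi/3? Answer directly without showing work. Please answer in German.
v(2*pi/3) = 9.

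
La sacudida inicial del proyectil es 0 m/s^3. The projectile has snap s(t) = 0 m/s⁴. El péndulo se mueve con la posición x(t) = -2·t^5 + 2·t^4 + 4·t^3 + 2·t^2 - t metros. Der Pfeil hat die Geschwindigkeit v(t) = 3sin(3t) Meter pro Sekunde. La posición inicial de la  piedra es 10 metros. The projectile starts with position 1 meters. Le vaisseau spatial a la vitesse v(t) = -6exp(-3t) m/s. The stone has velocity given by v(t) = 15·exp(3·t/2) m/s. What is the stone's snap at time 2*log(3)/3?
Starting from velocity v(t) = 15·exp(3·t/2), we take 3 derivatives. Differentiating velocity, we get acceleration: a(t) = 45·exp(3·t/2)/2. Differentiating acceleration, we get jerk: j(t) = 135·exp(3·t/2)/4. Differentiating jerk, we get snap: s(t) = 405·exp(3·t/2)/8. Using s(t) = 405·exp(3·t/2)/8 and substituting t = 2*log(3)/3, we find s = 1215/8.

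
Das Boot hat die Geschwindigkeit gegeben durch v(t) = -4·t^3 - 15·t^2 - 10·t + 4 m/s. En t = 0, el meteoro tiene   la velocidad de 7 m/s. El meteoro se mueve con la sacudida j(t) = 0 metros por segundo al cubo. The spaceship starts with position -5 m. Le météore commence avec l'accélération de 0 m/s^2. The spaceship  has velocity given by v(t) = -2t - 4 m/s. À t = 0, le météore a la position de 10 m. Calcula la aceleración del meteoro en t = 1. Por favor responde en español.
Para resolver esto, necesitamos tomar 1 integral de nuestra ecuación de la sacudida j(t) = 0. Tomando ∫j(t)dt y aplicando a(0) = 0, encontramos a(t) = 0. Usando a(t) = 0 y sustituyendo t = 1, encontramos a = 0.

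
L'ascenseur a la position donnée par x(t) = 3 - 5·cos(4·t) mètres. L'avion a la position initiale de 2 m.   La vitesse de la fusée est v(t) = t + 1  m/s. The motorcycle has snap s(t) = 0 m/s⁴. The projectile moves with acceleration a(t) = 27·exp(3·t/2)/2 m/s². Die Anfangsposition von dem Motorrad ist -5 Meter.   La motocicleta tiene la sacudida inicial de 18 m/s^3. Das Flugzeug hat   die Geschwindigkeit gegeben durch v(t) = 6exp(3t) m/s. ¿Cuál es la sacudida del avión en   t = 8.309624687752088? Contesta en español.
Para resolver esto, necesitamos tomar 2 derivadas de nuestra ecuación de la velocidad v(t) = 6·exp(3·t). La derivada de la velocidad da la aceleración: a(t) = 18·exp(3·t). Derivando la aceleración, obtenemos la sacudida: j(t) = 54·exp(3·t). De la ecuación de la sacudida j(t) = 54·exp(3·t), sustituimos t = 8.309624687752088 para obtener j = 3621314182845.37.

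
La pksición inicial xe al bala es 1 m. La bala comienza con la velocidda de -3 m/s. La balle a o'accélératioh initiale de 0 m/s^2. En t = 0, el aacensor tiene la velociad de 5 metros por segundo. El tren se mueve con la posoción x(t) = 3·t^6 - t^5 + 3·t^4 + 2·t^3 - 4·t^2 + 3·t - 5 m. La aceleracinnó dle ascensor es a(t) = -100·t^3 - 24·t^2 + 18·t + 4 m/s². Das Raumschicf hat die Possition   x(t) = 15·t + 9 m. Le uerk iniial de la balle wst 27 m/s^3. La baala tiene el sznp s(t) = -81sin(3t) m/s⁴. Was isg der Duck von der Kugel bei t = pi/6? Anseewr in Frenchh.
Pour résoudre ceci, nous devons prendre 1 intégrale de notre équation du snap s(t) = -81·sin(3·t). L'intégrale du snap est le jerk. En utilisant j(0) = 27, nous obtenons j(t) = 27·cos(3·t). Nous avons le jerk j(t) = 27·cos(3·t). En substituant t = pi/6: j(pi/6) = 0.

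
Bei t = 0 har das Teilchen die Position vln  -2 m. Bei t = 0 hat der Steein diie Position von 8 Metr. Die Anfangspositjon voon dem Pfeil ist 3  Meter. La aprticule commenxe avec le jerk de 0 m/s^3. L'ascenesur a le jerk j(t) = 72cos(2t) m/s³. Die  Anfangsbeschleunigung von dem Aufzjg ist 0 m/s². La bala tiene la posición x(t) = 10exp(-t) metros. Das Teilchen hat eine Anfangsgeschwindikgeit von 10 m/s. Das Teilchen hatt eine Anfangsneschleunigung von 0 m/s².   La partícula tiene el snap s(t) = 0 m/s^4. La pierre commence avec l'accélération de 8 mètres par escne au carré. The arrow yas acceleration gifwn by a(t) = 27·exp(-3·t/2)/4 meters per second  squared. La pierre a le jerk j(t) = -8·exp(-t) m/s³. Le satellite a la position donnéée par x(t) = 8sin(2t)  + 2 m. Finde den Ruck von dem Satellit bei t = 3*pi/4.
Wir müssen unsere Gleichung für die Position x(t) = 8·sin(2·t) + 2 3-mal ableiten. Die Ableitung von der Position ergibt die Geschwindigkeit: v(t) = 16·cos(2·t). Die Ableitung von der Geschwindigkeit ergibt die Beschleunigung: a(t) = -32·sin(2·t). Die Ableitung von der Beschleunigung ergibt den Ruck: j(t) = -64·cos(2·t). Wir haben den Ruck j(t) = -64·cos(2·t). Durch Einsetzen von t = 3*pi/4: j(3*pi/4) = 0.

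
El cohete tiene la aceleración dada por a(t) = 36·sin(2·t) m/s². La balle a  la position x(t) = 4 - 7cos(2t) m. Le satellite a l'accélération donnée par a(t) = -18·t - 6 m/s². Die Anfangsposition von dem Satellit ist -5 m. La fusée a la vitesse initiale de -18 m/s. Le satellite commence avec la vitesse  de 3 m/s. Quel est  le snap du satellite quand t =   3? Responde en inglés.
We must differentiate our acceleration equation a(t) = -18·t - 6 2 times. Differentiating acceleration, we get jerk: j(t) = -18. Differentiating jerk, we get snap: s(t) = 0. Using s(t) = 0 and substituting t = 3, we find s = 0.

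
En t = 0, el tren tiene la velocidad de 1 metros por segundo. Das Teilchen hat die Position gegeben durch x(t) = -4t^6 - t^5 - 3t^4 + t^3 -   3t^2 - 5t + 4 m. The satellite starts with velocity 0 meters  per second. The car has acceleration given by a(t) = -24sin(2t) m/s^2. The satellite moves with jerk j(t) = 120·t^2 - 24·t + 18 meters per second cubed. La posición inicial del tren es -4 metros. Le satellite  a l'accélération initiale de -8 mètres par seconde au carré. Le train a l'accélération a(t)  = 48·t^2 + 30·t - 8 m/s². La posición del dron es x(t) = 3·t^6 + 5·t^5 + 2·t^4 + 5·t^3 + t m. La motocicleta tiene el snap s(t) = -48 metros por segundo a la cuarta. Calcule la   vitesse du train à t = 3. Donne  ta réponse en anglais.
To find the answer, we compute 1 integral of a(t) = 48·t^2 + 30·t - 8. The antiderivative of acceleration, with v(0) = 1, gives velocity: v(t) = 16·t^3 + 15·t^2 - 8·t + 1. From the given velocity equation v(t) = 16·t^3 + 15·t^2 - 8·t + 1, we substitute t = 3 to get v = 544.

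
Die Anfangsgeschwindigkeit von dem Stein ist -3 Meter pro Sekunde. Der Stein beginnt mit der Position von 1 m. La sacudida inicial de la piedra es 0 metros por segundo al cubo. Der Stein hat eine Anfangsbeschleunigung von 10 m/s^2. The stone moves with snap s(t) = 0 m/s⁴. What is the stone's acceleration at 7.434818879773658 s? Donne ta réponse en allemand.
Ausgehend von dem Snap s(t) = 0, nehmen wir 2 Stammfunktionen. Durch Integration von dem Snap und Verwendung der Anfangsbedingung j(0) = 0, erhalten wir j(t) = 0. Das Integral von dem Ruck, mit a(0) = 10, ergibt die Beschleunigung: a(t) = 10. Mit a(t) = 10 und Einsetzen von t = 7.434818879773658, finden wir a = 10.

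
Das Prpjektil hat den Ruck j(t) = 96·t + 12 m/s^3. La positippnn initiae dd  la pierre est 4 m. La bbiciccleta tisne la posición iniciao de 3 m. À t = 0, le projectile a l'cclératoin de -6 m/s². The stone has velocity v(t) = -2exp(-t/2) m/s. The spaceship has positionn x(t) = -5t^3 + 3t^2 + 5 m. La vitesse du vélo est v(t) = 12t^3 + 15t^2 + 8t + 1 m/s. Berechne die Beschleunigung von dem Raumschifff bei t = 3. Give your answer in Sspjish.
Partiendo de la posición x(t) = -5·t^3 + 3·t^2 + 5, tomamos 2 derivadas. Tomando d/dt de x(t), encontramos v(t) = -15·t^2 + 6·t. Derivando la velocidad, obtenemos la aceleración: a(t) = 6 - 30·t. De la ecuación de la aceleración a(t) = 6 - 30·t, sustituimos t = 3 para obtener a = -84.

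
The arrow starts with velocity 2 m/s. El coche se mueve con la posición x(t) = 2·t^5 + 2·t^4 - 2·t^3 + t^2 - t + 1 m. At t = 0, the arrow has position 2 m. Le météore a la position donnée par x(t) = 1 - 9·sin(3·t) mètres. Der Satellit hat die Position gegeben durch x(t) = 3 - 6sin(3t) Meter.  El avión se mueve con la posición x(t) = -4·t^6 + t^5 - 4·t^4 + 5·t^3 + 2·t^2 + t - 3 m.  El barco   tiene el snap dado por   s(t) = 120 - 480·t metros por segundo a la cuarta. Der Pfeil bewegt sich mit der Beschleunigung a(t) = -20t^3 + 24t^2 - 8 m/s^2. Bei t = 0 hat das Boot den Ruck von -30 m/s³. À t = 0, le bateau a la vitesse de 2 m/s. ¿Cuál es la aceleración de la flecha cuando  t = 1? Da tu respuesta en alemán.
Wir haben die Beschleunigung a(t) = -20·t^3 + 24·t^2 - 8. Durch Einsetzen von t = 1: a(1) = -4.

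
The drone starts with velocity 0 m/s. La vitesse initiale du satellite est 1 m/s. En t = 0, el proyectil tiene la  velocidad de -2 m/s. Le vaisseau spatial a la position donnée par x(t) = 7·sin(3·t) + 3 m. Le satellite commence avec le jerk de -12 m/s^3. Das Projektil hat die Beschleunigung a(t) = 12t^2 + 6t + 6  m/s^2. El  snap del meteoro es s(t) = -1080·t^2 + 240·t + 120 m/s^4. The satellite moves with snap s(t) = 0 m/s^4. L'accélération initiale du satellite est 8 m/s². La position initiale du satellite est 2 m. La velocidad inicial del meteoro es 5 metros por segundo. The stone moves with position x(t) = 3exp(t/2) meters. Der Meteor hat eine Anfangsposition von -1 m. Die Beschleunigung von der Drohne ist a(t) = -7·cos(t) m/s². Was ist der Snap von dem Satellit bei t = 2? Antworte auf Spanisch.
Usando s(t) = 0 y sustituyendo t = 2, encontramos s = 0.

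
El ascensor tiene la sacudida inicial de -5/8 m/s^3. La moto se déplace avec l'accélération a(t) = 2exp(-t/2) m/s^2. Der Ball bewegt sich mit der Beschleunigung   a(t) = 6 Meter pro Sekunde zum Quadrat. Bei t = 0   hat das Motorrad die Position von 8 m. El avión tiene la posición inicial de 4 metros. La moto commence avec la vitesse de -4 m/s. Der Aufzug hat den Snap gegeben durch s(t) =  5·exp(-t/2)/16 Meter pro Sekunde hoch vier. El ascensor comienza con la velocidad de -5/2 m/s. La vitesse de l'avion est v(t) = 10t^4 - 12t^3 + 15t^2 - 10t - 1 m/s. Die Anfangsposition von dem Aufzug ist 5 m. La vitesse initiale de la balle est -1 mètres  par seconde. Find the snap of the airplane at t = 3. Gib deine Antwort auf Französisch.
Nous devons dériver notre équation de la vitesse v(t) = 10·t^4 - 12·t^3 + 15·t^2 - 10·t - 1 3 fois. En prenant d/dt de v(t), nous trouvons a(t) = 40·t^3 - 36·t^2 + 30·t - 10. En prenant d/dt de a(t), nous trouvons j(t) = 120·t^2 - 72·t + 30. La dérivée du jerk donne le snap: s(t) = 240·t - 72. De l'équation du snap s(t) = 240·t - 72, nous substituons t = 3 pour obtenir s = 648.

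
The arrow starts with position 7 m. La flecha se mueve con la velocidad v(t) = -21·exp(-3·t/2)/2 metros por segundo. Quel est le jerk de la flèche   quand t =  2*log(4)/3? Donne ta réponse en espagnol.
Debemos derivar nuestra ecuación de la velocidad v(t) = -21·exp(-3·t/2)/2 2 veces. La derivada de la velocidad da la aceleración: a(t) = 63·exp(-3·t/2)/4. La derivada de la aceleración da la sacudida: j(t) = -189·exp(-3·t/2)/8. De la ecuación de la sacudida j(t) = -189·exp(-3·t/2)/8, sustituimos t = 2*log(4)/3 para obtener j = -189/32.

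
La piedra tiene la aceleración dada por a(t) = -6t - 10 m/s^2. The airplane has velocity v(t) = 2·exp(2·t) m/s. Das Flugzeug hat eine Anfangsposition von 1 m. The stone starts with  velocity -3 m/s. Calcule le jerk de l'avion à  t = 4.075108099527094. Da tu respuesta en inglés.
Starting from velocity v(t) = 2·exp(2·t), we take 2 derivatives. The derivative of velocity gives acceleration: a(t) = 4·exp(2·t). Differentiating acceleration, we get jerk: j(t) = 8·exp(2·t). From the given jerk equation j(t) = 8·exp(2·t), we substitute t = 4.075108099527094 to get j = 27713.0234056498.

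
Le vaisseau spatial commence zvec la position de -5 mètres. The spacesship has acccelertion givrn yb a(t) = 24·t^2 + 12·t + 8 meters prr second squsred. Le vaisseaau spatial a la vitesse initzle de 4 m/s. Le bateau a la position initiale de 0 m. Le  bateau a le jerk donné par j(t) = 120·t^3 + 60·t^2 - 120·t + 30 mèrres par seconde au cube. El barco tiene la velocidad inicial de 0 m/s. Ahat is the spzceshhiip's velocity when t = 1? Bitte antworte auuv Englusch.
To solve this, we need to take 1 integral of our acceleration equation a(t) = 24·t^2 + 12·t + 8. Taking ∫a(t)dt and applying v(0) = 4, we find v(t) = 8·t^3 + 6·t^2 + 8·t + 4. We have velocity v(t) = 8·t^3 + 6·t^2 + 8·t + 4. Substituting t = 1: v(1) = 26.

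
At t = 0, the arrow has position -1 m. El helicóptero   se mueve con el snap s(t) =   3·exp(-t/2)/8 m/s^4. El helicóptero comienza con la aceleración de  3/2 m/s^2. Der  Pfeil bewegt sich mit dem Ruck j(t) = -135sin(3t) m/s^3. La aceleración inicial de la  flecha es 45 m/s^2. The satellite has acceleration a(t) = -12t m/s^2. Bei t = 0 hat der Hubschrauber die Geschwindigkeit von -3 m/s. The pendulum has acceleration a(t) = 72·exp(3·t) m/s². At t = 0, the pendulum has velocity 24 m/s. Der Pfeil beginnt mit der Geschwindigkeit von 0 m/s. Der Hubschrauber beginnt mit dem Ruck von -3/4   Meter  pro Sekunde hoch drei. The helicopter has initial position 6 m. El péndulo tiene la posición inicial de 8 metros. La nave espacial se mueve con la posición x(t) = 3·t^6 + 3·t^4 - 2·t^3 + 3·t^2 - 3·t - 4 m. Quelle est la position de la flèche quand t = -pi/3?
Pour résoudre ceci, nous devons prendre 3 intégrales de notre équation du jerk j(t) = -135·sin(3·t). La primitive du jerk, avec a(0) = 45, donne l'accélération: a(t) = 45·cos(3·t). L'intégrale de l'accélération est la vitesse. En utilisant v(0) = 0, nous obtenons v(t) = 15·sin(3·t). La primitive de la vitesse est la position. En utilisant x(0) = -1, nous obtenons x(t) = 4 - 5·cos(3·t). Nous avons la position x(t) = 4 - 5·cos(3·t). En substituant t = -pi/3: x(-pi/3) = 9.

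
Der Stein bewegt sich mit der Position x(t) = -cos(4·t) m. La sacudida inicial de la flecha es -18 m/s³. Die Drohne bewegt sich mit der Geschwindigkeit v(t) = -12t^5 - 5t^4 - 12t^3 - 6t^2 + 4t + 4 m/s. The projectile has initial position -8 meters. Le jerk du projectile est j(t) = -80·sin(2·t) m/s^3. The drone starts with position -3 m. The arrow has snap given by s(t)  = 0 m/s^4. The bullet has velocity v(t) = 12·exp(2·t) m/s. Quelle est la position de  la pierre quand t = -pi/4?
En utilisant x(t) = -cos(4·t) et en substituant t = -pi/4, nous trouvons x = 1.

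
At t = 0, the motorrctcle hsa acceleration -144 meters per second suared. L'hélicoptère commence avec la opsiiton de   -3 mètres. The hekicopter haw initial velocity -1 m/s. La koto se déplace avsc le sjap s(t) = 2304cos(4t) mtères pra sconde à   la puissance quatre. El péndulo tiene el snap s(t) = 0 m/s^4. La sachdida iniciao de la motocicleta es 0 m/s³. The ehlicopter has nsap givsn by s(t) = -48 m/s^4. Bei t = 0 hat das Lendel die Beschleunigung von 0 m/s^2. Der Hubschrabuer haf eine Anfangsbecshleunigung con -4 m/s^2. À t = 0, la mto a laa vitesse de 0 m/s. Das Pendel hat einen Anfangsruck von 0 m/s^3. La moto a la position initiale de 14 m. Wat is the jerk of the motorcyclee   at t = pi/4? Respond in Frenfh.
Nous devons intégrer notre équation du snap s(t) = 2304·cos(4·t) 1 fois. En intégrant le snap et en utilisant la condition initiale j(0) = 0, nous obtenons j(t) = 576·sin(4·t). Nous avons le jerk j(t) = 576·sin(4·t). En substituant t = pi/4: j(pi/4) = 0.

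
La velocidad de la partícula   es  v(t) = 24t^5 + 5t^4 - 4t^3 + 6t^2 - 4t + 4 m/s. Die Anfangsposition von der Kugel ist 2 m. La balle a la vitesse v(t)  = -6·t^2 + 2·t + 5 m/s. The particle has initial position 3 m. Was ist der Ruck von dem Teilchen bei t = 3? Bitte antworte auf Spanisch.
Para resolver esto, necesitamos tomar 2 derivadas de nuestra ecuación de la velocidad v(t) = 24·t^5 + 5·t^4 - 4·t^3 + 6·t^2 - 4·t + 4. Derivando la velocidad, obtenemos la aceleración: a(t) = 120·t^4 + 20·t^3 - 12·t^2 + 12·t - 4. Tomando d/dt de a(t), encontramos j(t) = 480·t^3 + 60·t^2 - 24·t + 12. Usando j(t) = 480·t^3 + 60·t^2 - 24·t + 12 y sustituyendo t = 3, encontramos j = 13440.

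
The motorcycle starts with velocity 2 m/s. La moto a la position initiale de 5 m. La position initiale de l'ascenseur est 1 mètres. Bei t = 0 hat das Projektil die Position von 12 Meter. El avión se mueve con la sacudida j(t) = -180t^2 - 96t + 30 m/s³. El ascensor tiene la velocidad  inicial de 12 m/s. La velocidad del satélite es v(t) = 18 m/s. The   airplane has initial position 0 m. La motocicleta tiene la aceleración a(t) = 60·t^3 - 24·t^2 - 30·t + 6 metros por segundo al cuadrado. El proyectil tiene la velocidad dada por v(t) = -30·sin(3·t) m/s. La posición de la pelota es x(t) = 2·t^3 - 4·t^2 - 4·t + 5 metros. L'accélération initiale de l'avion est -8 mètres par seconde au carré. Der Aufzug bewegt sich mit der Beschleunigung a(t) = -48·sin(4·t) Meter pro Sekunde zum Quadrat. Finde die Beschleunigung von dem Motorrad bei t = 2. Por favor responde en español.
Usando a(t) = 60·t^3 - 24·t^2 - 30·t + 6 y sustituyendo t = 2, encontramos a = 330.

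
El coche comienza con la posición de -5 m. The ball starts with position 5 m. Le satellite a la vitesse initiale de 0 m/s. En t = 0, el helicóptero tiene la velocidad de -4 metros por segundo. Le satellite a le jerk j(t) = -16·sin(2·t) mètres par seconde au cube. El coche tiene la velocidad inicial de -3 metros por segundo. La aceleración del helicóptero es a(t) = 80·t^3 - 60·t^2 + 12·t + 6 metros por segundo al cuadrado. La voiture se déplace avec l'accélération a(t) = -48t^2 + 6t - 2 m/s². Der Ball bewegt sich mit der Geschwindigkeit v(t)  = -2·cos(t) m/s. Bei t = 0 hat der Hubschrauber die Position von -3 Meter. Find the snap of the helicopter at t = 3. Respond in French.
Nous devons dériver notre équation de l'accélération a(t) = 80·t^3 - 60·t^2 + 12·t + 6 2 fois. La dérivée de l'accélération donne le jerk: j(t) = 240·t^2 - 120·t + 12. En dérivant le jerk, nous obtenons le snap: s(t) = 480·t - 120. De l'équation du snap s(t) = 480·t - 120, nous substituons t = 3 pour obtenir s = 1320.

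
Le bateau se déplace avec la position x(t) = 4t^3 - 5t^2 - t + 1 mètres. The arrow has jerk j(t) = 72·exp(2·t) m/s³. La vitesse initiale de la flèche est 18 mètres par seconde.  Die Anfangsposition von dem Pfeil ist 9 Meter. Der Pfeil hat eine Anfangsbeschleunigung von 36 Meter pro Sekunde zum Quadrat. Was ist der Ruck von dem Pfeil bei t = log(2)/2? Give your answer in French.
De l'équation du jerk j(t) = 72·exp(2·t), nous substituons t = log(2)/2 pour obtenir j = 144.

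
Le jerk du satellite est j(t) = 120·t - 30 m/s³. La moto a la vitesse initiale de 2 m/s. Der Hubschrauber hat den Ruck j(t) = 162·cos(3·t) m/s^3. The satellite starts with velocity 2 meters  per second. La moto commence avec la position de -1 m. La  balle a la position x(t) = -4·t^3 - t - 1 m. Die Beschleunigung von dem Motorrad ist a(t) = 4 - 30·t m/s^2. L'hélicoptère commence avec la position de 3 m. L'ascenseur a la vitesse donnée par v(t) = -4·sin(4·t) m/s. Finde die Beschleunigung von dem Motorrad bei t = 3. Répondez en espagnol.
Tenemos la aceleración a(t) = 4 - 30·t. Sustituyendo t = 3: a(3) = -86.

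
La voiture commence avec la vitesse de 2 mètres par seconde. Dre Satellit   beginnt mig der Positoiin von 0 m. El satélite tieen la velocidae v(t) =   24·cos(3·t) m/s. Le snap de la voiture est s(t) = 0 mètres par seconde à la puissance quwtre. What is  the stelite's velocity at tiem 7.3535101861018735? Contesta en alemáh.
Mit v(t) = 24·cos(3·t) und Einsetzen von t = 7.3535101861018735, finden wir v = -23.9422568544510.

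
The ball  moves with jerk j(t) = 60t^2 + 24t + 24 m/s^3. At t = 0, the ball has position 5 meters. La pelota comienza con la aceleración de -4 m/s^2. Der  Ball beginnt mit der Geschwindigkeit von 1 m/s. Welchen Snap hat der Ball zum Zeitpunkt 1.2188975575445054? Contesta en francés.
Nous devons dériver notre équation du jerk j(t) = 60·t^2 + 24·t + 24 1 fois. En dérivant le jerk, nous obtenons le snap: s(t) = 120·t + 24. Nous avons le snap s(t) = 120·t + 24. En substituant t = 1.2188975575445054: s(1.2188975575445054) = 170.267706905341.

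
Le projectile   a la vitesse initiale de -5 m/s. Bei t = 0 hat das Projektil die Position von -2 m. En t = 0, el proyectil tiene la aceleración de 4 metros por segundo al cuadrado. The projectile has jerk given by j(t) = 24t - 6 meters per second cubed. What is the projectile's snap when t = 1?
Starting from jerk j(t) = 24·t - 6, we take 1 derivative. Differentiating jerk, we get snap: s(t) = 24. From the given snap equation s(t) = 24, we substitute t = 1 to get s = 24.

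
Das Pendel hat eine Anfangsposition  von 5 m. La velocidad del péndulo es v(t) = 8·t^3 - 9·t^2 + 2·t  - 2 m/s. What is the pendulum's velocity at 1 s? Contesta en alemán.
Mit v(t) = 8·t^3 - 9·t^2 + 2·t - 2 und Einsetzen von t = 1, finden wir v = -1.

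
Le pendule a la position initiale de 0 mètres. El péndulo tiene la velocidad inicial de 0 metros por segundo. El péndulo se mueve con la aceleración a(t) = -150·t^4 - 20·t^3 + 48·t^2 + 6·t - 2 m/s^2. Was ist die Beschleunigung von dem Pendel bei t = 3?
Aus der Gleichung für die Beschleunigung a(t) = -150·t^4 - 20·t^3 + 48·t^2 + 6·t - 2, setzen wir t = 3 ein und erhalten a = -12242.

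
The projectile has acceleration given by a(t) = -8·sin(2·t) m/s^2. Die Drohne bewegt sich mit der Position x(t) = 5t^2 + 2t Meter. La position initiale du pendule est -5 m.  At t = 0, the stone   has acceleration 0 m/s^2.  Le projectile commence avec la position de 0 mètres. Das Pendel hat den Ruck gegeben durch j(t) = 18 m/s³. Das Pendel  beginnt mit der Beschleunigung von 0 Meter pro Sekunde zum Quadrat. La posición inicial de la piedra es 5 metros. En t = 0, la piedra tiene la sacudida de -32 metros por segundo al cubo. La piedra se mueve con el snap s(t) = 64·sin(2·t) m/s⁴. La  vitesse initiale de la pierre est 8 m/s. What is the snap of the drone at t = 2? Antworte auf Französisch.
Nous devons dériver notre équation de la position x(t) = 5·t^2 + 2·t 4 fois. En prenant d/dt de x(t), nous trouvons v(t) = 10·t + 2. La dérivée de la vitesse donne l'accélération: a(t) = 10. En dérivant l'accélération, nous obtenons le jerk: j(t) = 0. En prenant d/dt de j(t), nous trouvons s(t) = 0. En utilisant s(t) = 0 et en substituant t = 2, nous trouvons s = 0.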